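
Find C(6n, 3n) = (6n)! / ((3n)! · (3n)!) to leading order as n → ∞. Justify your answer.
C(6n, 3n) ~ (4)^(3n) · sqrt(1/(π·3n))

Write N = 3n. Apply Stirling to each factorial:
  (2N)! ~ sqrt(2π·2N) · (2N/e)^(2N),
  N! ~ sqrt(2π N) · (N/e)^N,
  (1N)! ~ sqrt(2π·1N) · (1N/e)^(1N).
The exponential factors combine to (2N)^(2N) / (N^N · (1N)^(1N)) = 2^(2N)/1^(1N) = (2^2/1^1)^N = (4)^N.
The square-root prefactors combine to sqrt(2π·2N) / (sqrt(2π N)·sqrt(2π·1N)) = sqrt(2 / (2π·1·N)) = sqrt(1/(π·3n)).
Substituting N = 3n: C(6n, 3n) ~ (4)^(3n) · sqrt(1/(π·3n)).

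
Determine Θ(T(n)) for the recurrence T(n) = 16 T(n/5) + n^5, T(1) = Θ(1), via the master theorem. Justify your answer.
T(n) = Θ(n^5)

log_5 16 ≈ 1.723. f(n) = n^5 dominates n^(log_5 16) since 5 > 1.723, and the regularity condition a·f(n/b) = 16·(n/5)^5 = (16/3125)·n^5 ≤ c·f(n) holds with c = 16/3125 ≈ 0.00512 < 1. So this is Case 3: T(n) = Θ(f(n)) = Θ(n^5).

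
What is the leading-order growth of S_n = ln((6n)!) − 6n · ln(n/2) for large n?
S_n ~ 6n · (ln 12 − 1) + O(ln n)

Stirling: ln((6n)!) = 6n ln(6n) − 6n + O(ln n).
  S_n = 6n ln(6n) − 6n − 6n ln(n/2) + O(ln n)
      = 6n ln(6n) − 6n ln n + 6n ln 2 − 6n + O(ln n)
      = 6n ln 6 + 6n ln 2 − 6n + O(ln n)
      = 6n (ln 12 − 1) + O(ln n).
Numerically ln(12) − 1 ≈ 1.4849.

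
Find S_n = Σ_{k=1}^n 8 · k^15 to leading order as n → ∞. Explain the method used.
S_n ~ n^16 / 2

By integral comparison (Euler-Maclaurin), Σ_{k=1}^n 8 · k^15 = 8 · ∫_0^n x^15 dx + O(n^15) = 8 · n^16/16 = n^16 / 2 + O(n^15). (Equivalently, Faulhaber's formula gives the same leading term.)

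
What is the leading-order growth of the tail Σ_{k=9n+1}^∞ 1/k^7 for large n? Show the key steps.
Σ_{k>9n} 1/k^7 ~ 1/(6 · (9n)^6)

Compare to the integral: ∫_{9n}^∞ x^(−7) dx = [−x^(−6)/6]_{9n}^∞ = 1/((7−1)·(9n)^6). Euler-Maclaurin then gives
  Σ_{k>9n} 1/k^7 = ∫_{9n}^∞ dx/x^7 − 1/(2·(9n)^7) + O(1/(9n)^8).
(Equivalently this is ζ(7) − Σ_{k≤9n} 1/k^7.)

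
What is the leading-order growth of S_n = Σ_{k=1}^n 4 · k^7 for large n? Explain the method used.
S_n ~ n^8 / 2

By integral comparison (Euler-Maclaurin), Σ_{k=1}^n 4 · k^7 = 4 · ∫_0^n x^7 dx + O(n^7) = 4 · n^8/8 = n^8 / 2 + O(n^7). (Equivalently, Faulhaber's formula gives the same leading term.)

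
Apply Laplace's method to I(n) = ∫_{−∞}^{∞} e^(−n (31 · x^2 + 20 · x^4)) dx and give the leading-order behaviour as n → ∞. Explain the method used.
I(n) ~ sqrt(π/(31n))

φ(x) = 31 · x^2 + 20 · x^4 has its unique global minimum at x* = 0 (since φ'(x) = 62x + 80x^3 = 0 only at x = 0 for real x with both coefficients positive, and φ → ∞ as |x| → ∞). At x* = 0, φ(0) = 0 and φ''(0) = 62. Laplace's method then gives
  I(n) ~ sqrt(2π / (n · φ''(0))) · e^(−n φ(0)) = sqrt(2π / (62n)) = sqrt(π/(31n)).
The 20 · x^4 term contributes only at subleading order (an O(1/n) relative correction).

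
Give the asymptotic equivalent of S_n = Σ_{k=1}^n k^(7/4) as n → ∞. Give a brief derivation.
S_n ~ (4/11) · n^(11/4)

Integral comparison: Σ_{k=1}^n k^(7/4) = ∫_0^n x^(7/4) dx + O(n^(7/4)). The integral is n^(1 + 7/4) / (1 + 7/4) = n^((7+4)/4) / ((7+4)/4) = (4/11) · n^(11/4).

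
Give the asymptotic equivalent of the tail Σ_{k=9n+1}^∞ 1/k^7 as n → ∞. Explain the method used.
Σ_{k>9n} 1/k^7 ~ 1/(6 · (9n)^6)

Compare to the integral: ∫_{9n}^∞ x^(−7) dx = [−x^(−6)/6]_{9n}^∞ = 1/((7−1)·(9n)^6). Euler-Maclaurin then gives
  Σ_{k>9n} 1/k^7 = ∫_{9n}^∞ dx/x^7 − 1/(2·(9n)^7) + O(1/(9n)^8).
(Equivalently this is ζ(7) − Σ_{k≤9n} 1/k^7.)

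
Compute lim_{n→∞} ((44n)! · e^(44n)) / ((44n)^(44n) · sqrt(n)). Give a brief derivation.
lim = sqrt(2π·44)

Stirling: (44n)! ~ sqrt(2π·44n) · (44n/e)^(44n). Hence
  (44n)! · e^(44n) / (44n)^(44n) ~ sqrt(2π·44n).
Dividing by sqrt(n): sqrt(2π·44n) / sqrt(n) = sqrt(2π·44) · n^((1−1)/2), so the limit is sqrt(2π·44).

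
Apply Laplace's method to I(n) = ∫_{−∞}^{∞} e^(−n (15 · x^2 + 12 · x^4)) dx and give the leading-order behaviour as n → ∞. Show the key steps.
I(n) ~ sqrt(π/(15n))

φ(x) = 15 · x^2 + 12 · x^4 has its unique global minimum at x* = 0 (since φ'(x) = 30x + 48x^3 = 0 only at x = 0 for real x with both coefficients positive, and φ → ∞ as |x| → ∞). At x* = 0, φ(0) = 0 and φ''(0) = 30. Laplace's method then gives
  I(n) ~ sqrt(2π / (n · φ''(0))) · e^(−n φ(0)) = sqrt(2π / (30n)) = sqrt(π/(15n)).
The 12 · x^4 term contributes only at subleading order (an O(1/n) relative correction).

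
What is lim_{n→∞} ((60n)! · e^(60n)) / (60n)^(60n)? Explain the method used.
lim = ∞

Stirling: (60n)! ~ sqrt(2π·60n) · (60n/e)^(60n). Hence
  (60n)! · e^(60n) / (60n)^(60n) ~ sqrt(2π·60n) = sqrt(2π·60) · sqrt(n) → ∞.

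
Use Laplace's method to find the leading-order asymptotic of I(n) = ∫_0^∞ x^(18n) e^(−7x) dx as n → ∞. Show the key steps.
I(n) ~ (sqrt(2π·18n) / 7) · (18n/(7e))^(18n)

Write the integrand as exp(18n ln x − 7x) and set f(x) = 18n ln x − 7x. Then f'(x) = 18n/x − 7 = 0 at x* = 18n/7, and f''(x*) = −18n/x*^2 = −7^2/(18n). Laplace's method (interior maximum) gives
  I(n) ~ e^(f(x*)) · sqrt(2π / |f''(x*)|)
        = exp(18n ln(18n/7) − 18n) · sqrt(2π · 18n / 7^2)
        = (18n/7)^(18n) e^(−18n) · sqrt(2π·18n) / 7
        = (sqrt(2π·18n) / 7) · (18n/(7e))^(18n).
This matches Γ(18n+1)/7^(18n+1) with Stirling applied to Γ.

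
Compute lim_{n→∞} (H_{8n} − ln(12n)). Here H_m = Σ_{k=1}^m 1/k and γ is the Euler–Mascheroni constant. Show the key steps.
lim = ln(2/3) + γ

By Euler-Maclaurin, H_m = ln m + γ + O(1/m). So
  H_{8n} − ln(12n) = ln(8n) + γ − ln(12n) + O(1/n)
                       = ln(8/12) + γ + O(1/n).
Hence the limit is ln(8/12) + γ (= ln(2/3)).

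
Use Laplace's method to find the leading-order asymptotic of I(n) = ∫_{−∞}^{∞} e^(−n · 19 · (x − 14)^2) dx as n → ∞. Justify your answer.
I(n) = sqrt(π/(19n))

Here φ(x) = 19 · (x − 14)^2 has its unique minimum at x* = 14 with φ(x*) = 0 and φ''(x*) = 38. Laplace's method gives
  I(n) ~ e^(−n φ(x*)) · sqrt(2π / (n · φ''(x*))) = sqrt(2π / (38n)) = sqrt(π/(19n)).
This is exact: substituting u = (x − 14)·sqrt(19n) gives I(n) = (1/sqrt(19n)) ∫_{−∞}^{∞} e^(−u^2) du = sqrt(π/(19n)).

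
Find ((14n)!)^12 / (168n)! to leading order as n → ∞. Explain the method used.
((14n)!)^12/(168n)! ~ ((2π·14n)^(11/2) / sqrt(12)) · 12^(−12·14n)  →  0

Write N = 14n. Stirling: N! ~ sqrt(2π N)(N/e)^N and (12N)! ~ sqrt(2π·12N)·(12N/e)^(12N).
  (N!)^12/(12N)! ~ (2π N)^(12/2) (N/e)^(12N) / [sqrt(2π·12N) (12N/e)^(12N)]
     = (2π N)^(12/2) / sqrt(2π·12N) · (N/(12N))^(12N)
     = (2π N)^((12−1)/2) / sqrt(12) · 12^(−12N).
Since 12^12 > 1, the factor 12^(−12N) decays exponentially, so the ratio → 0. Substituting N = 14n gives the stated form.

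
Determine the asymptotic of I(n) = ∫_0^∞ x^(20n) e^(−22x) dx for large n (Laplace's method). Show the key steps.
I(n) ~ (sqrt(2π·20n) / 22) · (20n/(22e))^(20n)

Write the integrand as exp(20n ln x − 22x) and set f(x) = 20n ln x − 22x. Then f'(x) = 20n/x − 22 = 0 at x* = 20n/22, and f''(x*) = −20n/x*^2 = −22^2/(20n). Laplace's method (interior maximum) gives
  I(n) ~ e^(f(x*)) · sqrt(2π / |f''(x*)|)
        = exp(20n ln(20n/22) − 20n) · sqrt(2π · 20n / 22^2)
        = (20n/22)^(20n) e^(−20n) · sqrt(2π·20n) / 22
        = (sqrt(2π·20n) / 22) · (20n/(22e))^(20n).
This matches Γ(20n+1)/22^(20n+1) with Stirling applied to Γ.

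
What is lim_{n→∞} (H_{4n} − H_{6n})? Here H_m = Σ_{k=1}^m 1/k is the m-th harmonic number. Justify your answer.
lim = ln(4/6) = ln(2/3)

Euler-Maclaurin gives H_m = ln m + γ + 1/(2m) + O(1/m^2). The γ and O(1/m) terms cancel in the difference:
  H_{4n} − H_{6n} = ln(4n) − ln(6n) + O(1/n) = ln(4/6) + O(1/n).
Hence the limit is ln(4/6) = ln(2/3).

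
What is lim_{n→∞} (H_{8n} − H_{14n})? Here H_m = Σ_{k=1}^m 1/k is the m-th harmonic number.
lim = ln(8/14) = ln(4/7)

Euler-Maclaurin gives H_m = ln m + γ + 1/(2m) + O(1/m^2). The γ and O(1/m) terms cancel in the difference:
  H_{8n} − H_{14n} = ln(8n) − ln(14n) + O(1/n) = ln(8/14) + O(1/n).
Hence the limit is ln(8/14) = ln(4/7).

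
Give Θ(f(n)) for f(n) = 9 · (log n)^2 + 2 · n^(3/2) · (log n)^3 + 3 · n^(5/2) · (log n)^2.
f(n) ∈ Θ(n^(5/2) · (log n)^2)

Compare the terms by growth order. For large n, n^a · (log n)^b dominates n^a' · (log n)^b' iff a > a', or (a = a' and b > b'). Ranking the 3 terms shows the dominant one is 3 · n^(5/2) · (log n)^2. Hence f(n) ∈ Θ(n^(5/2) · (log n)^2).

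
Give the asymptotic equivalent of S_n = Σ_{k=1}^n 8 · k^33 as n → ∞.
S_n ~ 4 · n^34 / 17

By integral comparison (Euler-Maclaurin), Σ_{k=1}^n 8 · k^33 = 8 · ∫_0^n x^33 dx + O(n^33) = 8 · n^34/34 = 4 · n^34 / 17 + O(n^33). (Equivalently, Faulhaber's formula gives the same leading term.)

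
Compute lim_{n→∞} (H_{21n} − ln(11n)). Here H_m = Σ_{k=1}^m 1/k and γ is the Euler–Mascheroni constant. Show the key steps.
lim = ln(21/11) + γ

By Euler-Maclaurin, H_m = ln m + γ + O(1/m). So
  H_{21n} − ln(11n) = ln(21n) + γ − ln(11n) + O(1/n)
                       = ln(21/11) + γ + O(1/n).
Hence the limit is ln(21/11) + γ.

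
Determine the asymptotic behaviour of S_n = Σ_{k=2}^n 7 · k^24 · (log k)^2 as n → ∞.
S_n ~ 7 · n^25 · (log n)^2 / 25

By integral comparison, S_n = ∫_1^n 7 · x^24 · (log x)^2 dx + O(n^24 · (log n)^2). For the integral, the leading term of ∫_1^n x^24 (log x)^2 dx is n^25/25 · (log n)^2 (by repeated integration by parts; each step lowers the log-exponent and produces a relatively O(1/log n) correction). Hence S_n ~ 7 · n^25 · (log n)^2 / 25.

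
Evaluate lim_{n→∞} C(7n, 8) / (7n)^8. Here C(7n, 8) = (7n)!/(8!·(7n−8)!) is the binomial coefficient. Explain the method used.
lim = 1/8! = 1/40320

With N = 7n → ∞: C(N, 8) / N^8 = [N(N−1)…(N−7)] / (8! · N^8) = (1/8!) · 1 · (1 − 1/(7n)) · … · (1 − 7/(7n)). Each factor → 1 as N → ∞, so the limit is 1/8! = 1/40320.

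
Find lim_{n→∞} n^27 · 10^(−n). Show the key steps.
lim = 0

Exponentials with base > 1 dominate every fixed polynomial: for any fixed c, n^c / 10^n → 0 as n → ∞ (e.g. by the ratio test, or by writing 10^n = e^(n ln 10) and noting e^(n ln 10) / n^c → ∞). Hence n^27 · 10^(−n) = n^27 / 10^n → 0.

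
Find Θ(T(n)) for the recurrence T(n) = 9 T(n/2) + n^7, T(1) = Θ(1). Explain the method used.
T(n) = Θ(n^7)

log_2 9 ≈ 3.170. f(n) = n^7 dominates n^(log_2 9) since 7 > 3.170, and the regularity condition a·f(n/b) = 9·(n/2)^7 = (9/128)·n^7 ≤ c·f(n) holds with c = 9/128 ≈ 0.0703 < 1. So this is Case 3: T(n) = Θ(f(n)) = Θ(n^7).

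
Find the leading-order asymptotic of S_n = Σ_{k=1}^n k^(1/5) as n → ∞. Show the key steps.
S_n ~ (5/6) · n^(6/5)

Integral comparison: Σ_{k=1}^n k^(1/5) = ∫_0^n x^(1/5) dx + O(n^(1/5)). The integral is n^(1 + 1/5) / (1 + 1/5) = n^((1+5)/5) / ((1+5)/5) = (5/6) · n^(6/5).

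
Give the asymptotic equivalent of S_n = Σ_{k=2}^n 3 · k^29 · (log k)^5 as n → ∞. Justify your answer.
S_n ~ n^30 · (log n)^5 / 10

By integral comparison, S_n = ∫_1^n 3 · x^29 · (log x)^5 dx + O(n^29 · (log n)^5). For the integral, the leading term of ∫_1^n x^29 (log x)^5 dx is n^30/30 · (log n)^5 (by repeated integration by parts; each step lowers the log-exponent and produces a relatively O(1/log n) correction). Hence S_n ~ n^30 · (log n)^5 / 10.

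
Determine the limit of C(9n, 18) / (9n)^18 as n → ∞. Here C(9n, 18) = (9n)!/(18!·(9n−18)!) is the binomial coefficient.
lim = 1/18! = 1/6402373705728000

With N = 9n → ∞: C(N, 18) / N^18 = [N(N−1)…(N−17)] / (18! · N^18) = (1/18!) · 1 · (1 − 1/(9n)) · … · (1 − 17/(9n)). Each factor → 1 as N → ∞, so the limit is 1/18! = 1/6402373705728000.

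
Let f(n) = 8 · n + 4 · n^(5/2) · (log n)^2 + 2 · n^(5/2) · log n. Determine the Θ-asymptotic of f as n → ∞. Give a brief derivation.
f(n) ∈ Θ(n^(5/2) · (log n)^2)

Compare the terms by growth order. For large n, n^a · (log n)^b dominates n^a' · (log n)^b' iff a > a', or (a = a' and b > b'). Ranking the 3 terms shows the dominant one is 4 · n^(5/2) · (log n)^2. Hence f(n) ∈ Θ(n^(5/2) · (log n)^2).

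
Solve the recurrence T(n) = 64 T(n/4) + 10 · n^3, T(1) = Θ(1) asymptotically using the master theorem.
T(n) = Θ(n^3 log n)

log_4 64 = 3, and f(n) = 10 · n^3 = Θ(n^(log_4 64)). This is Case 2 of the master theorem: T(n) = Θ(f(n) · log n) = Θ(n^3 log n).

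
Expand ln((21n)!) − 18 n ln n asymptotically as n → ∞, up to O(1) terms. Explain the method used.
ln((21n)!) − 18 n ln n = 3 n ln n + 21(ln 21 − 1) n + (1/2) ln(2π·21n) + O(1/n)

Stirling: ln((21n)!) = 21n ln(21n) − 21n + (1/2) ln(2π·21n) + O(1/n).
Expand 21n ln(21n) = 21n (ln n + ln 21) = 21n ln n + 21n ln 21.
Subtract 18n ln n: leading term is (21 − 18) n ln n = 3 n ln n. The next term is 21n ln 21 − 21n = 21(ln 21 − 1) n. Then the (1/2) ln(2π·21n) correction.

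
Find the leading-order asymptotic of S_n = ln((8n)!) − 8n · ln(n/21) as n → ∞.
S_n ~ 8n · (ln 168 − 1) + O(ln n)

Stirling: ln((8n)!) = 8n ln(8n) − 8n + O(ln n).
  S_n = 8n ln(8n) − 8n − 8n ln(n/21) + O(ln n)
      = 8n ln(8n) − 8n ln n + 8n ln 21 − 8n + O(ln n)
      = 8n ln 8 + 8n ln 21 − 8n + O(ln n)
      = 8n (ln 168 − 1) + O(ln n).
Numerically ln(168) − 1 ≈ 4.1240.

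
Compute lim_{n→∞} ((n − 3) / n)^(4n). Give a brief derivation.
lim = e^(−12)

Rewrite as (1 − 3/n)^(4n). By the standard limit (1 + x/n)^n → e^x, we have (1 − 3/n)^n → e^(−3), and raising to the 4th power gives e^(−12).
More precisely, ln[(1 − 3/n)^(4n)] = 4n · ln(1 − 3/n) = 4n · (-3/n + O(1/n^2)) = -12 + O(1/n) → -12.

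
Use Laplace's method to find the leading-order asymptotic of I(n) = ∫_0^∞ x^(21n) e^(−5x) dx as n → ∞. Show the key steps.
I(n) ~ (sqrt(2π·21n) / 5) · (21n/(5e))^(21n)

Write the integrand as exp(21n ln x − 5x) and set f(x) = 21n ln x − 5x. Then f'(x) = 21n/x − 5 = 0 at x* = 21n/5, and f''(x*) = −21n/x*^2 = −5^2/(21n). Laplace's method (interior maximum) gives
  I(n) ~ e^(f(x*)) · sqrt(2π / |f''(x*)|)
        = exp(21n ln(21n/5) − 21n) · sqrt(2π · 21n / 5^2)
        = (21n/5)^(21n) e^(−21n) · sqrt(2π·21n) / 5
        = (sqrt(2π·21n) / 5) · (21n/(5e))^(21n).
This matches Γ(21n+1)/5^(21n+1) with Stirling applied to Γ.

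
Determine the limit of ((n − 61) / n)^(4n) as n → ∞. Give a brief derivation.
lim = e^(−244)

Rewrite as (1 − 61/n)^(4n). By the standard limit (1 + x/n)^n → e^x, we have (1 − 61/n)^n → e^(−61), and raising to the 4th power gives e^(−244).
More precisely, ln[(1 − 61/n)^(4n)] = 4n · ln(1 − 61/n) = 4n · (-61/n + O(1/n^2)) = -244 + O(1/n) → -244.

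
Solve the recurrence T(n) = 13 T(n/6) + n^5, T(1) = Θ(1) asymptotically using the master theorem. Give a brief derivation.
T(n) = Θ(n^5)

log_6 13 ≈ 1.432. f(n) = n^5 dominates n^(log_6 13) since 5 > 1.432, and the regularity condition a·f(n/b) = 13·(n/6)^5 = (13/7776)·n^5 ≤ c·f(n) holds with c = 13/7776 ≈ 0.00167 < 1. So this is Case 3: T(n) = Θ(f(n)) = Θ(n^5).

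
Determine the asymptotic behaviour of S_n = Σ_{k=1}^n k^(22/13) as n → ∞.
S_n ~ (13/35) · n^(35/13)

Integral comparison: Σ_{k=1}^n k^(22/13) = ∫_0^n x^(22/13) dx + O(n^(22/13)). The integral is n^(1 + 22/13) / (1 + 22/13) = n^((22+13)/13) / ((22+13)/13) = (13/35) · n^(35/13).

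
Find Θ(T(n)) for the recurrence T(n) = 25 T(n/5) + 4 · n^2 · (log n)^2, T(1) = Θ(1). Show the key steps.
T(n) = Θ(n^2 · (log n)^3)

Here log_5 25 = 2 and f(n) = 4 · n^2 · (log n)^2 = Θ(n^(log_5 25) · (log n)^2). This is the extended Case 2 of the master theorem (f matches the critical exponent up to log factors), giving T(n) = Θ(n^(log_5 25) · (log n)^(2+1)) = Θ(n^2 · (log n)^3).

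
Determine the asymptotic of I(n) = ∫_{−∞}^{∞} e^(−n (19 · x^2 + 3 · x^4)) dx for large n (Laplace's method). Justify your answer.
I(n) ~ sqrt(π/(19n))

φ(x) = 19 · x^2 + 3 · x^4 has its unique global minimum at x* = 0 (since φ'(x) = 38x + 12x^3 = 0 only at x = 0 for real x with both coefficients positive, and φ → ∞ as |x| → ∞). At x* = 0, φ(0) = 0 and φ''(0) = 38. Laplace's method then gives
  I(n) ~ sqrt(2π / (n · φ''(0))) · e^(−n φ(0)) = sqrt(2π / (38n)) = sqrt(π/(19n)).
The 3 · x^4 term contributes only at subleading order (an O(1/n) relative correction).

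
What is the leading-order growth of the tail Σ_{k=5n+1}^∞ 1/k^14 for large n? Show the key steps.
Σ_{k>5n} 1/k^14 ~ 1/(13 · (5n)^13)

Compare to the integral: ∫_{5n}^∞ x^(−14) dx = [−x^(−13)/13]_{5n}^∞ = 1/((14−1)·(5n)^13). Euler-Maclaurin then gives
  Σ_{k>5n} 1/k^14 = ∫_{5n}^∞ dx/x^14 − 1/(2·(5n)^14) + O(1/(5n)^15).
(Equivalently this is ζ(14) − Σ_{k≤5n} 1/k^14.)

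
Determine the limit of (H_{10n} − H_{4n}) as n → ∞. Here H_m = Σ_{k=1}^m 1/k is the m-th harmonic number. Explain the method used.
lim = ln(10/4) = ln(5/2)

Euler-Maclaurin gives H_m = ln m + γ + 1/(2m) + O(1/m^2). The γ and O(1/m) terms cancel in the difference:
  H_{10n} − H_{4n} = ln(10n) − ln(4n) + O(1/n) = ln(10/4) + O(1/n).
Hence the limit is ln(10/4) = ln(5/2).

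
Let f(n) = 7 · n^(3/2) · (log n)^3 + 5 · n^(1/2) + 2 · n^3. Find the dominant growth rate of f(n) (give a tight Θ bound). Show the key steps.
f(n) ∈ Θ(n^3)

Compare the terms by growth order. For large n, n^a · (log n)^b dominates n^a' · (log n)^b' iff a > a', or (a = a' and b > b'). Ranking the 3 terms shows the dominant one is 2 · n^3. Hence f(n) ∈ Θ(n^3).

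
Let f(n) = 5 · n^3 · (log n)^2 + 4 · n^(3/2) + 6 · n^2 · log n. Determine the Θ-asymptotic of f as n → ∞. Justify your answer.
f(n) ∈ Θ(n^3 · (log n)^2)

Compare the terms by growth order. For large n, n^a · (log n)^b dominates n^a' · (log n)^b' iff a > a', or (a = a' and b > b'). Ranking the 3 terms shows the dominant one is 5 · n^3 · (log n)^2. Hence f(n) ∈ Θ(n^3 · (log n)^2).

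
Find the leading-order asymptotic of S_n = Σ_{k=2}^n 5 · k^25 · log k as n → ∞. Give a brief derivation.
S_n ~ 5 · n^26 log n / 26 − 5 · n^26 / 676

By integral comparison, S_n = ∫_1^n 5 · x^25 · log x dx + O(n^25 · log n). For the integral, ∫ x^25 log x dx = n^26 log n / 26 − n^26/676 (integration by parts). Hence S_n ~ 5 · n^26 log n / 26 − 5 · n^26 / 676.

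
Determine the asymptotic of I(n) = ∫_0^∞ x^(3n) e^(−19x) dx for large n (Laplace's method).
I(n) ~ (sqrt(2π·3n) / 19) · (3n/(19e))^(3n)

Write the integrand as exp(3n ln x − 19x) and set f(x) = 3n ln x − 19x. Then f'(x) = 3n/x − 19 = 0 at x* = 3n/19, and f''(x*) = −3n/x*^2 = −19^2/(3n). Laplace's method (interior maximum) gives
  I(n) ~ e^(f(x*)) · sqrt(2π / |f''(x*)|)
        = exp(3n ln(3n/19) − 3n) · sqrt(2π · 3n / 19^2)
        = (3n/19)^(3n) e^(−3n) · sqrt(2π·3n) / 19
        = (sqrt(2π·3n) / 19) · (3n/(19e))^(3n).
This matches Γ(3n+1)/19^(3n+1) with Stirling applied to Γ.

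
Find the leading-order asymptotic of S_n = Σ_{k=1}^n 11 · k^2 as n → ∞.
S_n ~ 11 · n^3 / 3

By integral comparison (Euler-Maclaurin), Σ_{k=1}^n 11 · k^2 = 11 · ∫_0^n x^2 dx + O(n^2) = 11 · n^3/3 + O(n^2). (Equivalently, Faulhaber's formula gives the same leading term.)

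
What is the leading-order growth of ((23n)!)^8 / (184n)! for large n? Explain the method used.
((23n)!)^8/(184n)! ~ ((2π·23n)^(7/2) / sqrt(8)) · 8^(−8·23n)  →  0

Write N = 23n. Stirling: N! ~ sqrt(2π N)(N/e)^N and (8N)! ~ sqrt(2π·8N)·(8N/e)^(8N).
  (N!)^8/(8N)! ~ (2π N)^(8/2) (N/e)^(8N) / [sqrt(2π·8N) (8N/e)^(8N)]
     = (2π N)^(8/2) / sqrt(2π·8N) · (N/(8N))^(8N)
     = (2π N)^((8−1)/2) / sqrt(8) · 8^(−8N).
Since 8^8 > 1, the factor 8^(−8N) decays exponentially, so the ratio → 0. Substituting N = 23n gives the stated form.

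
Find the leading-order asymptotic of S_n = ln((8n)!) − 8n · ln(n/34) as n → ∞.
S_n ~ 8n · (ln 272 − 1) + O(ln n)

Stirling: ln((8n)!) = 8n ln(8n) − 8n + O(ln n).
  S_n = 8n ln(8n) − 8n − 8n ln(n/34) + O(ln n)
      = 8n ln(8n) − 8n ln n + 8n ln 34 − 8n + O(ln n)
      = 8n ln 8 + 8n ln 34 − 8n + O(ln n)
      = 8n (ln 272 − 1) + O(ln n).
Numerically ln(272) − 1 ≈ 4.6058.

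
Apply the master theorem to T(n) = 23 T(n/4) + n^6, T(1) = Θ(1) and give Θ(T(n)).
T(n) = Θ(n^6)

log_4 23 ≈ 2.262. f(n) = n^6 dominates n^(log_4 23) since 6 > 2.262, and the regularity condition a·f(n/b) = 23·(n/4)^6 = (23/4096)·n^6 ≤ c·f(n) holds with c = 23/4096 ≈ 0.00562 < 1. So this is Case 3: T(n) = Θ(f(n)) = Θ(n^6).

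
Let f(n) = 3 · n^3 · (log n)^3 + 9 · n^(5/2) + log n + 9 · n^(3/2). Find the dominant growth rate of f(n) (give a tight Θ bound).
f(n) ∈ Θ(n^3 · (log n)^3)

Compare the terms by growth order. For large n, n^a · (log n)^b dominates n^a' · (log n)^b' iff a > a', or (a = a' and b > b'). Ranking the 4 terms shows the dominant one is 3 · n^3 · (log n)^3. Hence f(n) ∈ Θ(n^3 · (log n)^3).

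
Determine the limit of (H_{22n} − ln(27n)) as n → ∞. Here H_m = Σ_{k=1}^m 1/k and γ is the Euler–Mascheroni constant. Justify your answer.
lim = ln(22/27) + γ

By Euler-Maclaurin, H_m = ln m + γ + O(1/m). So
  H_{22n} − ln(27n) = ln(22n) + γ − ln(27n) + O(1/n)
                       = ln(22/27) + γ + O(1/n).
Hence the limit is ln(22/27) + γ.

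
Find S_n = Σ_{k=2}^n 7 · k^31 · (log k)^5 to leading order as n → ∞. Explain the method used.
S_n ~ 7 · n^32 · (log n)^5 / 32

By integral comparison, S_n = ∫_1^n 7 · x^31 · (log x)^5 dx + O(n^31 · (log n)^5). For the integral, the leading term of ∫_1^n x^31 (log x)^5 dx is n^32/32 · (log n)^5 (by repeated integration by parts; each step lowers the log-exponent and produces a relatively O(1/log n) correction). Hence S_n ~ 7 · n^32 · (log n)^5 / 32.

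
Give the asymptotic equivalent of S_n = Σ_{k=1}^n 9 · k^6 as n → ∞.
S_n ~ 9 · n^7 / 7

By integral comparison (Euler-Maclaurin), Σ_{k=1}^n 9 · k^6 = 9 · ∫_0^n x^6 dx + O(n^6) = 9 · n^7/7 + O(n^6). (Equivalently, Faulhaber's formula gives the same leading term.)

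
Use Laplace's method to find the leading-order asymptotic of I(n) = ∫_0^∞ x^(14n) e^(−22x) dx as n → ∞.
I(n) ~ (sqrt(2π·14n) / 22) · (14n/(22e))^(14n)

Write the integrand as exp(14n ln x − 22x) and set f(x) = 14n ln x − 22x. Then f'(x) = 14n/x − 22 = 0 at x* = 14n/22, and f''(x*) = −14n/x*^2 = −22^2/(14n). Laplace's method (interior maximum) gives
  I(n) ~ e^(f(x*)) · sqrt(2π / |f''(x*)|)
        = exp(14n ln(14n/22) − 14n) · sqrt(2π · 14n / 22^2)
        = (14n/22)^(14n) e^(−14n) · sqrt(2π·14n) / 22
        = (sqrt(2π·14n) / 22) · (14n/(22e))^(14n).
This matches Γ(14n+1)/22^(14n+1) with Stirling applied to Γ.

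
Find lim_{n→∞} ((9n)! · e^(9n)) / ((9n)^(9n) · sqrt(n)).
lim = sqrt(2π·9)

Stirling: (9n)! ~ sqrt(2π·9n) · (9n/e)^(9n). Hence
  (9n)! · e^(9n) / (9n)^(9n) ~ sqrt(2π·9n).
Dividing by sqrt(n): sqrt(2π·9n) / sqrt(n) = sqrt(2π·9) · n^((1−1)/2), so the limit is sqrt(2π·9).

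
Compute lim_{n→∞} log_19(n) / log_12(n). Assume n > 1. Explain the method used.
lim = ln(12) / ln(19) = log_19(12)

Change of base: log_19(n) = ln n / ln 19 and log_12(n) = ln n / ln 12. The ratio is (ln n / ln 19) · (ln 12 / ln n) = ln 12 / ln 19, a constant independent of n. So the limit is ln 12 / ln 19 = log_19(12).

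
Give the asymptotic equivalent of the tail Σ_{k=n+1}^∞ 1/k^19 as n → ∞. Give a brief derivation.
Σ_{k>n} 1/k^19 ~ 1/(18 · n^18)

Compare to the integral: ∫_{n}^∞ x^(−19) dx = [−x^(−18)/18]_{n}^∞ = 1/((19−1)·n^18). Euler-Maclaurin then gives
  Σ_{k>n} 1/k^19 = ∫_{n}^∞ dx/x^19 − 1/(2·n^19) + O(1/n^20).
(Equivalently this is ζ(19) − Σ_{k≤n} 1/k^19.)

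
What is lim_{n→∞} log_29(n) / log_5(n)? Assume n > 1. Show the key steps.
lim = ln(5) / ln(29) = log_29(5)

Change of base: log_29(n) = ln n / ln 29 and log_5(n) = ln n / ln 5. The ratio is (ln n / ln 29) · (ln 5 / ln n) = ln 5 / ln 29, a constant independent of n. So the limit is ln 5 / ln 29 = log_29(5).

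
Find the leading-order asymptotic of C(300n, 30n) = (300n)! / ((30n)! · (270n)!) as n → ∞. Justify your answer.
C(300n, 30n) ~ (10000000000/387420489)^(30n) · sqrt(5/(9π·30n))

Write N = 30n. Apply Stirling to each factorial:
  (10N)! ~ sqrt(2π·10N) · (10N/e)^(10N),
  N! ~ sqrt(2π N) · (N/e)^N,
  (9N)! ~ sqrt(2π·9N) · (9N/e)^(9N).
The exponential factors combine to (10N)^(10N) / (N^N · (9N)^(9N)) = 10^(10N)/9^(9N) = (10^10/9^9)^N = (10000000000/387420489)^N.
The square-root prefactors combine to sqrt(2π·10N) / (sqrt(2π N)·sqrt(2π·9N)) = sqrt(10 / (2π·9·N)) = sqrt(5/(9π·30n)).
Substituting N = 30n: C(300n, 30n) ~ (10000000000/387420489)^(30n) · sqrt(5/(9π·30n)).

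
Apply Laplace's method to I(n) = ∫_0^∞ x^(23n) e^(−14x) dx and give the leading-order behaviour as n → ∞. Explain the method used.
I(n) ~ (sqrt(2π·23n) / 14) · (23n/(14e))^(23n)

Write the integrand as exp(23n ln x − 14x) and set f(x) = 23n ln x − 14x. Then f'(x) = 23n/x − 14 = 0 at x* = 23n/14, and f''(x*) = −23n/x*^2 = −14^2/(23n). Laplace's method (interior maximum) gives
  I(n) ~ e^(f(x*)) · sqrt(2π / |f''(x*)|)
        = exp(23n ln(23n/14) − 23n) · sqrt(2π · 23n / 14^2)
        = (23n/14)^(23n) e^(−23n) · sqrt(2π·23n) / 14
        = (sqrt(2π·23n) / 14) · (23n/(14e))^(23n).
This matches Γ(23n+1)/14^(23n+1) with Stirling applied to Γ.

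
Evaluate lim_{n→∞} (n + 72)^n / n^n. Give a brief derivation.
lim = e^72

Rewrite as (1 + 72/n)^(n). By the standard limit (1 + x/n)^n → e^x, we have (1 + 72/n)^n → e^72, and raising to the 1st power gives e^72.
More precisely, ln[(1 + 72/n)^(n)] = n · ln(1 + 72/n) = n · (72/n + O(1/n^2)) = 72 + O(1/n) → 72.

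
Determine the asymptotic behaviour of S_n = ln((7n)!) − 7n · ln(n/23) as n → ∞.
S_n ~ 7n · (ln 161 − 1) + O(ln n)

Stirling: ln((7n)!) = 7n ln(7n) − 7n + O(ln n).
  S_n = 7n ln(7n) − 7n − 7n ln(n/23) + O(ln n)
      = 7n ln(7n) − 7n ln n + 7n ln 23 − 7n + O(ln n)
      = 7n ln 7 + 7n ln 23 − 7n + O(ln n)
      = 7n (ln 161 − 1) + O(ln n).
Numerically ln(161) − 1 ≈ 4.0814.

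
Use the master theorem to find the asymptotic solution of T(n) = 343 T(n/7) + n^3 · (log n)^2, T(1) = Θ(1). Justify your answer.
T(n) = Θ(n^3 · (log n)^3)

Here log_7 343 = 3 and f(n) = n^3 · (log n)^2 = Θ(n^(log_7 343) · (log n)^2). This is the extended Case 2 of the master theorem (f matches the critical exponent up to log factors), giving T(n) = Θ(n^(log_7 343) · (log n)^(2+1)) = Θ(n^3 · (log n)^3).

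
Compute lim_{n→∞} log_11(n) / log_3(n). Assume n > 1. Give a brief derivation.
lim = ln(3) / ln(11) = log_11(3)

Change of base: log_11(n) = ln n / ln 11 and log_3(n) = ln n / ln 3. The ratio is (ln n / ln 11) · (ln 3 / ln n) = ln 3 / ln 11, a constant independent of n. So the limit is ln 3 / ln 11 = log_11(3).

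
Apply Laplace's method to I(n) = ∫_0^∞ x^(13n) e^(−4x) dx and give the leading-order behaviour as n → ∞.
I(n) ~ (sqrt(2π·13n) / 4) · (13n/(4e))^(13n)

Write the integrand as exp(13n ln x − 4x) and set f(x) = 13n ln x − 4x. Then f'(x) = 13n/x − 4 = 0 at x* = 13n/4, and f''(x*) = −13n/x*^2 = −4^2/(13n). Laplace's method (interior maximum) gives
  I(n) ~ e^(f(x*)) · sqrt(2π / |f''(x*)|)
        = exp(13n ln(13n/4) − 13n) · sqrt(2π · 13n / 4^2)
        = (13n/4)^(13n) e^(−13n) · sqrt(2π·13n) / 4
        = (sqrt(2π·13n) / 4) · (13n/(4e))^(13n).
This matches Γ(13n+1)/4^(13n+1) with Stirling applied to Γ.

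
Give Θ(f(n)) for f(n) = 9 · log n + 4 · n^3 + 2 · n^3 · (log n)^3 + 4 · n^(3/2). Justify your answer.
f(n) ∈ Θ(n^3 · (log n)^3)

Compare the terms by growth order. For large n, n^a · (log n)^b dominates n^a' · (log n)^b' iff a > a', or (a = a' and b > b'). Ranking the 4 terms shows the dominant one is 2 · n^3 · (log n)^3. Hence f(n) ∈ Θ(n^3 · (log n)^3).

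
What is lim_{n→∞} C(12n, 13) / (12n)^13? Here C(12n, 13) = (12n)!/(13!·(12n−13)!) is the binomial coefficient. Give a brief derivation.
lim = 1/13! = 1/6227020800

With N = 12n → ∞: C(N, 13) / N^13 = [N(N−1)…(N−12)] / (13! · N^13) = (1/13!) · 1 · (1 − 1/(12n)) · … · (1 − 12/(12n)). Each factor → 1 as N → ∞, so the limit is 1/13! = 1/6227020800.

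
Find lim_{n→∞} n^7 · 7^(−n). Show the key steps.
lim = 0

Exponentials with base > 1 dominate every fixed polynomial: for any fixed c, n^c / 7^n → 0 as n → ∞ (e.g. by the ratio test, or by writing 7^n = e^(n ln 7) and noting e^(n ln 7) / n^c → ∞). Hence n^7 · 7^(−n) = n^7 / 7^n → 0.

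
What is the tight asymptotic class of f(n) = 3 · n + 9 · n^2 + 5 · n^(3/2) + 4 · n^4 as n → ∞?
f(n) ∈ Θ(n^4)

Compare the terms by growth order. For large n, n^a · (log n)^b dominates n^a' · (log n)^b' iff a > a', or (a = a' and b > b'). Ranking the 4 terms shows the dominant one is 4 · n^4. Hence f(n) ∈ Θ(n^4).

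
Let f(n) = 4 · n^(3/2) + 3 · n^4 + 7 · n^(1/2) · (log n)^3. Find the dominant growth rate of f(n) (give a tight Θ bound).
f(n) ∈ Θ(n^4)

Compare the terms by growth order. For large n, n^a · (log n)^b dominates n^a' · (log n)^b' iff a > a', or (a = a' and b > b'). Ranking the 3 terms shows the dominant one is 3 · n^4. Hence f(n) ∈ Θ(n^4).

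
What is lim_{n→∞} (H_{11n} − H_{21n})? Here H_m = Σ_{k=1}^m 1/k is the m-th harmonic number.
lim = ln(11/21)

Euler-Maclaurin gives H_m = ln m + γ + 1/(2m) + O(1/m^2). The γ and O(1/m) terms cancel in the difference:
  H_{11n} − H_{21n} = ln(11n) − ln(21n) + O(1/n) = ln(11/21) + O(1/n).
Hence the limit is ln(11/21).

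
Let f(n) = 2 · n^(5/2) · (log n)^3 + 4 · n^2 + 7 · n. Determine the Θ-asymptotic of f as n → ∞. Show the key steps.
f(n) ∈ Θ(n^(5/2) · (log n)^3)

Compare the terms by growth order. For large n, n^a · (log n)^b dominates n^a' · (log n)^b' iff a > a', or (a = a' and b > b'). Ranking the 3 terms shows the dominant one is 2 · n^(5/2) · (log n)^3. Hence f(n) ∈ Θ(n^(5/2) · (log n)^3).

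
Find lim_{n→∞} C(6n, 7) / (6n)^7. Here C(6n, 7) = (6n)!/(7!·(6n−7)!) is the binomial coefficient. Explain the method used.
lim = 1/7! = 1/5040

With N = 6n → ∞: C(N, 7) / N^7 = [N(N−1)…(N−6)] / (7! · N^7) = (1/7!) · 1 · (1 − 1/(6n)) · … · (1 − 6/(6n)). Each factor → 1 as N → ∞, so the limit is 1/7! = 1/5040.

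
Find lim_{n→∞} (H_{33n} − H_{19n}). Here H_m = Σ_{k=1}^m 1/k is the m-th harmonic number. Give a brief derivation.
lim = ln(33/19)

Euler-Maclaurin gives H_m = ln m + γ + 1/(2m) + O(1/m^2). The γ and O(1/m) terms cancel in the difference:
  H_{33n} − H_{19n} = ln(33n) − ln(19n) + O(1/n) = ln(33/19) + O(1/n).
Hence the limit is ln(33/19).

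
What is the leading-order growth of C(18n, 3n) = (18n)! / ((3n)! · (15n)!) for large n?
C(18n, 3n) ~ (46656/3125)^(3n) · sqrt(3/(5π·3n))

Write N = 3n. Apply Stirling to each factorial:
  (6N)! ~ sqrt(2π·6N) · (6N/e)^(6N),
  N! ~ sqrt(2π N) · (N/e)^N,
  (5N)! ~ sqrt(2π·5N) · (5N/e)^(5N).
The exponential factors combine to (6N)^(6N) / (N^N · (5N)^(5N)) = 6^(6N)/5^(5N) = (6^6/5^5)^N = (46656/3125)^N.
The square-root prefactors combine to sqrt(2π·6N) / (sqrt(2π N)·sqrt(2π·5N)) = sqrt(6 / (2π·5·N)) = sqrt(3/(5π·3n)).
Substituting N = 3n: C(18n, 3n) ~ (46656/3125)^(3n) · sqrt(3/(5π·3n)).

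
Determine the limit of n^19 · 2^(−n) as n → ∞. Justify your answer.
lim = 0

Exponentials with base > 1 dominate every fixed polynomial: for any fixed c, n^c / 2^n → 0 as n → ∞ (e.g. by the ratio test, or by writing 2^n = e^(n ln 2) and noting e^(n ln 2) / n^c → ∞). Hence n^19 · 2^(−n) = n^19 / 2^n → 0.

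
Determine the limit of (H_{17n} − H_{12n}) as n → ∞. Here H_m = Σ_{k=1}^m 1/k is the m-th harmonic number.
lim = ln(17/12)

Euler-Maclaurin gives H_m = ln m + γ + 1/(2m) + O(1/m^2). The γ and O(1/m) terms cancel in the difference:
  H_{17n} − H_{12n} = ln(17n) − ln(12n) + O(1/n) = ln(17/12) + O(1/n).
Hence the limit is ln(17/12).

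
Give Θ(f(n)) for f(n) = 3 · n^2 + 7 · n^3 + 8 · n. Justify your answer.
f(n) ∈ Θ(n^3)

Compare the terms by growth order. For large n, n^a · (log n)^b dominates n^a' · (log n)^b' iff a > a', or (a = a' and b > b'). Ranking the 3 terms shows the dominant one is 7 · n^3. Hence f(n) ∈ Θ(n^3).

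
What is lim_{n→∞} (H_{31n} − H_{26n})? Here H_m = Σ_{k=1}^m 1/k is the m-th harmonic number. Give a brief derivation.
lim = ln(31/26)

Euler-Maclaurin gives H_m = ln m + γ + 1/(2m) + O(1/m^2). The γ and O(1/m) terms cancel in the difference:
  H_{31n} − H_{26n} = ln(31n) − ln(26n) + O(1/n) = ln(31/26) + O(1/n).
Hence the limit is ln(31/26).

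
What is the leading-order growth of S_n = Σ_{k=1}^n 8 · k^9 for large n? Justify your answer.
S_n ~ 4 · n^10 / 5

By integral comparison (Euler-Maclaurin), Σ_{k=1}^n 8 · k^9 = 8 · ∫_0^n x^9 dx + O(n^9) = 8 · n^10/10 = 4 · n^10 / 5 + O(n^9). (Equivalently, Faulhaber's formula gives the same leading term.)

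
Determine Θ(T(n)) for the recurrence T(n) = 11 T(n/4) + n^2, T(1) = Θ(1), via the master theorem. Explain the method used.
T(n) = Θ(n^2)

log_4 11 ≈ 1.730. f(n) = n^2 dominates n^(log_4 11) since 2 > 1.730, and the regularity condition a·f(n/b) = 11·(n/4)^2 = (11/16)·n^2 ≤ c·f(n) holds with c = 11/16 ≈ 0.688 < 1. So this is Case 3: T(n) = Θ(f(n)) = Θ(n^2).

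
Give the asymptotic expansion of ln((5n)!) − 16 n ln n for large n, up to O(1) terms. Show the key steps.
ln((5n)!) − 16 n ln n = −11 n ln n + 5(ln 5 − 1) n + (1/2) ln(2π·5n) + O(1/n)

Stirling: ln((5n)!) = 5n ln(5n) − 5n + (1/2) ln(2π·5n) + O(1/n).
Expand 5n ln(5n) = 5n (ln n + ln 5) = 5n ln n + 5n ln 5.
Subtract 16n ln n: leading term is (5 − 16) n ln n = −11 n ln n. The next term is 5n ln 5 − 5n = 5(ln 5 − 1) n. Then the (1/2) ln(2π·5n) correction.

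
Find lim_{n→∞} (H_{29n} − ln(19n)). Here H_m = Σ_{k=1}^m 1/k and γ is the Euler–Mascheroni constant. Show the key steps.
lim = ln(29/19) + γ

By Euler-Maclaurin, H_m = ln m + γ + O(1/m). So
  H_{29n} − ln(19n) = ln(29n) + γ − ln(19n) + O(1/n)
                       = ln(29/19) + γ + O(1/n).
Hence the limit is ln(29/19) + γ.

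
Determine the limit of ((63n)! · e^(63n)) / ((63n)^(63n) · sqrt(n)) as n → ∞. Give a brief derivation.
lim = sqrt(2π·63)

Stirling: (63n)! ~ sqrt(2π·63n) · (63n/e)^(63n). Hence
  (63n)! · e^(63n) / (63n)^(63n) ~ sqrt(2π·63n).
Dividing by sqrt(n): sqrt(2π·63n) / sqrt(n) = sqrt(2π·63) · n^((1−1)/2), so the limit is sqrt(2π·63).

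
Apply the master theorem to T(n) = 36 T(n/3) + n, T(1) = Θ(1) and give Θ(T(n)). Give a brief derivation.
T(n) = Θ(n^(log_3 36))

Master theorem: compare f(n) = n to n^(log_3 36) where log_3 36 ≈ 3.262. Since 1 < log_3 36, we have f(n) = O(n^(log_3 36 − ε)) for some ε > 0 — Case 1. Hence T(n) = Θ(n^(log_3 36)).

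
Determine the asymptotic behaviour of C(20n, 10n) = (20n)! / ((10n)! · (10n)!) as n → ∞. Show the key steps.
C(20n, 10n) ~ (4)^(10n) · sqrt(1/(π·10n))

Write N = 10n. Apply Stirling to each factorial:
  (2N)! ~ sqrt(2π·2N) · (2N/e)^(2N),
  N! ~ sqrt(2π N) · (N/e)^N,
  (1N)! ~ sqrt(2π·1N) · (1N/e)^(1N).
The exponential factors combine to (2N)^(2N) / (N^N · (1N)^(1N)) = 2^(2N)/1^(1N) = (2^2/1^1)^N = (4)^N.
The square-root prefactors combine to sqrt(2π·2N) / (sqrt(2π N)·sqrt(2π·1N)) = sqrt(2 / (2π·1·N)) = sqrt(1/(π·10n)).
Substituting N = 10n: C(20n, 10n) ~ (4)^(10n) · sqrt(1/(π·10n)).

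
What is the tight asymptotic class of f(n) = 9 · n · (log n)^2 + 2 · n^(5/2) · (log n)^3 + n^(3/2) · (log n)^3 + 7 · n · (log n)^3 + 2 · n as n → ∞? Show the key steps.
f(n) ∈ Θ(n^(5/2) · (log n)^3)

Compare the terms by growth order. For large n, n^a · (log n)^b dominates n^a' · (log n)^b' iff a > a', or (a = a' and b > b'). Ranking the 5 terms shows the dominant one is 2 · n^(5/2) · (log n)^3. Hence f(n) ∈ Θ(n^(5/2) · (log n)^3).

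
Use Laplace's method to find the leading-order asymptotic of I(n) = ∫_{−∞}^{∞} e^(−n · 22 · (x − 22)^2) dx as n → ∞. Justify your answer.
I(n) = sqrt(π/(22n))

Here φ(x) = 22 · (x − 22)^2 has its unique minimum at x* = 22 with φ(x*) = 0 and φ''(x*) = 44. Laplace's method gives
  I(n) ~ e^(−n φ(x*)) · sqrt(2π / (n · φ''(x*))) = sqrt(2π / (44n)) = sqrt(π/(22n)).
This is exact: substituting u = (x − 22)·sqrt(22n) gives I(n) = (1/sqrt(22n)) ∫_{−∞}^{∞} e^(−u^2) du = sqrt(π/(22n)).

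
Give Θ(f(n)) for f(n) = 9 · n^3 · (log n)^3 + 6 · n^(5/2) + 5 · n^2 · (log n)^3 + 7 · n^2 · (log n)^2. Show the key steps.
f(n) ∈ Θ(n^3 · (log n)^3)

Compare the terms by growth order. For large n, n^a · (log n)^b dominates n^a' · (log n)^b' iff a > a', or (a = a' and b > b'). Ranking the 4 terms shows the dominant one is 9 · n^3 · (log n)^3. Hence f(n) ∈ Θ(n^3 · (log n)^3).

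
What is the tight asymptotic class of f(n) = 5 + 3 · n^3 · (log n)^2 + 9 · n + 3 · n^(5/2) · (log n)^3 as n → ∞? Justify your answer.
f(n) ∈ Θ(n^3 · (log n)^2)

Compare the terms by growth order. For large n, n^a · (log n)^b dominates n^a' · (log n)^b' iff a > a', or (a = a' and b > b'). Ranking the 4 terms shows the dominant one is 3 · n^3 · (log n)^2. Hence f(n) ∈ Θ(n^3 · (log n)^2).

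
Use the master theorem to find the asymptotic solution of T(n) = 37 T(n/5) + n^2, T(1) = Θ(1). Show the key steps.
T(n) = Θ(n^(log_5 37))

Master theorem: compare f(n) = n^2 to n^(log_5 37) where log_5 37 ≈ 2.244. Since 2 < log_5 37, we have f(n) = O(n^(log_5 37 − ε)) for some ε > 0 — Case 1. Hence T(n) = Θ(n^(log_5 37)).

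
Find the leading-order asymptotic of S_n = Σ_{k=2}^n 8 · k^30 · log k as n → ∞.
S_n ~ 8 · n^31 log n / 31 − 8 · n^31 / 961

By integral comparison, S_n = ∫_1^n 8 · x^30 · log x dx + O(n^30 · log n). For the integral, ∫ x^30 log x dx = n^31 log n / 31 − n^31/961 (integration by parts). Hence S_n ~ 8 · n^31 log n / 31 − 8 · n^31 / 961.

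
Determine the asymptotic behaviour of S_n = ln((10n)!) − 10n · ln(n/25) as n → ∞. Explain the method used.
S_n ~ 10n · (ln 250 − 1) + O(ln n)

Stirling: ln((10n)!) = 10n ln(10n) − 10n + O(ln n).
  S_n = 10n ln(10n) − 10n − 10n ln(n/25) + O(ln n)
      = 10n ln(10n) − 10n ln n + 10n ln 25 − 10n + O(ln n)
      = 10n ln 10 + 10n ln 25 − 10n + O(ln n)
      = 10n (ln 250 − 1) + O(ln n).
Numerically ln(250) − 1 ≈ 4.5215.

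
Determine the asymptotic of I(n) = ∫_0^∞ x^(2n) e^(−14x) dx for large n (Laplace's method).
I(n) ~ (sqrt(2π·2n) / 14) · (2n/(14e))^(2n)

Write the integrand as exp(2n ln x − 14x) and set f(x) = 2n ln x − 14x. Then f'(x) = 2n/x − 14 = 0 at x* = 2n/14, and f''(x*) = −2n/x*^2 = −14^2/(2n). Laplace's method (interior maximum) gives
  I(n) ~ e^(f(x*)) · sqrt(2π / |f''(x*)|)
        = exp(2n ln(2n/14) − 2n) · sqrt(2π · 2n / 14^2)
        = (2n/14)^(2n) e^(−2n) · sqrt(2π·2n) / 14
        = (sqrt(2π·2n) / 14) · (2n/(14e))^(2n).
This matches Γ(2n+1)/14^(2n+1) with Stirling applied to Γ.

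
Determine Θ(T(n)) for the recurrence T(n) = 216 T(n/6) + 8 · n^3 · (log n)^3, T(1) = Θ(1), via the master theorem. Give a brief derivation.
T(n) = Θ(n^3 · (log n)^4)

Here log_6 216 = 3 and f(n) = 8 · n^3 · (log n)^3 = Θ(n^(log_6 216) · (log n)^3). This is the extended Case 2 of the master theorem (f matches the critical exponent up to log factors), giving T(n) = Θ(n^(log_6 216) · (log n)^(3+1)) = Θ(n^3 · (log n)^4).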